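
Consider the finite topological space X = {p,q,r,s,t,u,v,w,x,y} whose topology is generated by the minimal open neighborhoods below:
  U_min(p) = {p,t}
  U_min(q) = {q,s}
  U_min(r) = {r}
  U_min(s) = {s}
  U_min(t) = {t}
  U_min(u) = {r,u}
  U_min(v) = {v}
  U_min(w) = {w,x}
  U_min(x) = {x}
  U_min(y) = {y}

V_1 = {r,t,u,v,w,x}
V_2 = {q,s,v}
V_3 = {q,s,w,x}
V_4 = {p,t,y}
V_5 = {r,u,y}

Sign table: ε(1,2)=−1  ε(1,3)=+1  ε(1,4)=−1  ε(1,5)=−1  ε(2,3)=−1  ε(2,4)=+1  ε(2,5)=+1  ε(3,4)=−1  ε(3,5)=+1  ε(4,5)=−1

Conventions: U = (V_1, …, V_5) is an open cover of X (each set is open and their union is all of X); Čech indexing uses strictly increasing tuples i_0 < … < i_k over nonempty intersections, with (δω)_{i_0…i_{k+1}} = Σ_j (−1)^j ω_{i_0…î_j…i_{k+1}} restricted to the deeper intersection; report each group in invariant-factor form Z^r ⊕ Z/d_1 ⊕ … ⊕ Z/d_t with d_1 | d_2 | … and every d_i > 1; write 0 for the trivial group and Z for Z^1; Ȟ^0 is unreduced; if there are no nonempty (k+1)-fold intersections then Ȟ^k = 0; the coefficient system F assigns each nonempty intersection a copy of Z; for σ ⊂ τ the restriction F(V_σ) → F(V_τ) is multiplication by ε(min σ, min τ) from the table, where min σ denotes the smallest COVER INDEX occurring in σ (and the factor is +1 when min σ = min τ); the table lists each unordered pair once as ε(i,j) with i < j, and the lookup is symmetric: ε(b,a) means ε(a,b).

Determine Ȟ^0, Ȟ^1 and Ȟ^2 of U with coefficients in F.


nerve of the cover:
  V12={v} V13={w,x} V14={t} V15={r,u} V23={q,s} V45={y}
C dims 5,6; δ0: rk 5, SNF 1^4·2
Ȟ^0 = (5 − 5) − 0 = 0, so Ȟ^0 ≅ 0
Ȟ^1 = (6 − 0) − 5 = 1 plus torsion [2], so Ȟ^1 ≅ Z ⊕ Z/2
Ȟ^2 = (0 − 0) − 0 = 0, so Ȟ^2 ≅ 0

Ȟ^0(U;F) ≅ 0, Ȟ^1(U;F) ≅ Z ⊕ Z/2, Ȟ^2(U;F) ≅ 0


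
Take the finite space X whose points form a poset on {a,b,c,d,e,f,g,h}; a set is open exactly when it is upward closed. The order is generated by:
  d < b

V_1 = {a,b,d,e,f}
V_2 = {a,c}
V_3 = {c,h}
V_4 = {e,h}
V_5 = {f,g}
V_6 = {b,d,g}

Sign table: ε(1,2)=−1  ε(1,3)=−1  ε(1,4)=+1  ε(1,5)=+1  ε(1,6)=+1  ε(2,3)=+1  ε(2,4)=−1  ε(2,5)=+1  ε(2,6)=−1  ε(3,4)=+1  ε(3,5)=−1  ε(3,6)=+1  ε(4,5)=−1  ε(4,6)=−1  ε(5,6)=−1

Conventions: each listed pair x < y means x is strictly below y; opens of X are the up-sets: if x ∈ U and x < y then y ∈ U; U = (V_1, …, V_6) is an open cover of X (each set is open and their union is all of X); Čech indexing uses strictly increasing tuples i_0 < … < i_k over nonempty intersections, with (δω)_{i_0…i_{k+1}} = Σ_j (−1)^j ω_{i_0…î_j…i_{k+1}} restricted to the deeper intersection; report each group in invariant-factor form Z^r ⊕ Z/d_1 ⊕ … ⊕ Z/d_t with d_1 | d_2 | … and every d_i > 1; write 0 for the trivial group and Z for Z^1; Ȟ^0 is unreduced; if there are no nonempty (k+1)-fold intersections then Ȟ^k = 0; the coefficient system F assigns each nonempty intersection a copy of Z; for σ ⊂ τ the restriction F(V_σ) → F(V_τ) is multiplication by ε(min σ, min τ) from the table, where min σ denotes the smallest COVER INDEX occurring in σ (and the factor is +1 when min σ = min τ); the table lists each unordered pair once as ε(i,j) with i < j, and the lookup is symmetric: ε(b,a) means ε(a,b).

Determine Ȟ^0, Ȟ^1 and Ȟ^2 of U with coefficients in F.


nerve of the cover:
  V12={a} V14={e} V15={f} V16={b,d} V23={c} V34={h} V56={g}
C dims 6,7; δ0: rk 6, SNF 1^5·2
Ȟ^0 = (6 − 6) − 0 = 0, so Ȟ^0 ≅ 0
Ȟ^1 = (7 − 0) − 6 = 1 plus torsion [2], so Ȟ^1 ≅ Z ⊕ Z/2
Ȟ^2 = (0 − 0) − 0 = 0, so Ȟ^2 ≅ 0

Ȟ^0 = 0; Ȟ^1 = Z ⊕ Z/2; Ȟ^2 = 0


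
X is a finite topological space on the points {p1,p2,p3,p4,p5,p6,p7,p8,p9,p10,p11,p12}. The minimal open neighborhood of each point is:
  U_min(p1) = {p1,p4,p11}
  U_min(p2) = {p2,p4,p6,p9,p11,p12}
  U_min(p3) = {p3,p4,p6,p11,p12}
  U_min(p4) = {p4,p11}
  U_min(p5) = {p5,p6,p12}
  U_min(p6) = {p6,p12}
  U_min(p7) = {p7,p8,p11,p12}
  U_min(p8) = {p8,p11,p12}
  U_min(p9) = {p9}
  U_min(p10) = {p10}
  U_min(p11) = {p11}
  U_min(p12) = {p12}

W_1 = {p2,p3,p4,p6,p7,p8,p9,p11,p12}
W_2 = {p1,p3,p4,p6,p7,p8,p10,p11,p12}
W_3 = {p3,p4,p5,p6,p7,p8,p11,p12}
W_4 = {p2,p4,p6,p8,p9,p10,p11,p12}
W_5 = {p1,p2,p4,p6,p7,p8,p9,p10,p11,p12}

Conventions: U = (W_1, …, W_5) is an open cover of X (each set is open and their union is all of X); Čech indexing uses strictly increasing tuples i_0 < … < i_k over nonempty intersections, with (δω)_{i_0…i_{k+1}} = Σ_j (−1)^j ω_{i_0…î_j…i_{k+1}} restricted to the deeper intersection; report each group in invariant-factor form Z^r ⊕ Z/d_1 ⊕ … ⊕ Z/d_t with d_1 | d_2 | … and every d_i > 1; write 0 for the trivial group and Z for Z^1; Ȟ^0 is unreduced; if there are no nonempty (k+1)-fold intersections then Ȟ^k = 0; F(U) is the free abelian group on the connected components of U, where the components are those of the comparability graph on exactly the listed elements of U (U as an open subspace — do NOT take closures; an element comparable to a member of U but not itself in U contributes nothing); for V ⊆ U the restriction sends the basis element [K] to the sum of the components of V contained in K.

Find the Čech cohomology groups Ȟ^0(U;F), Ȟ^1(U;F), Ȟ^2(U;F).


nerve simplices:
  W12={p3,p4,p6,p7,p8,p11,p12} W13={p3,p4,p6,p7,p8,p11,p12} W14={p2,p4,p6,p8,p9,p11,p12} W15={p2,p4,p6,p7,p8,p9,p11,p12} W23={p3,p4,p6,p7,p8,p11,p12} W24={p4,p6,p8,p10,p11,p12} W25={p1,p4,p6,p7,p8,p10,p11,p12} W34={p4,p6,p8,p11,p12} W35={p4,p6,p7,p8,p11,p12} W45={p2,p4,p6,p8,p9,p10,p11,p12}
  W123={p3,p4,p6,p7,p8,p11,p12} W124={p4,p6,p8,p11,p12} W125={p4,p6,p7,p8,p11,p12} W134={p4,p6,p8,p11,p12} W135={p4,p6,p7,p8,p11,p12} W145={p2,p4,p6,p8,p9,p11,p12} W234={p4,p6,p8,p11,p12} W235={p4,p6,p7,p8,p11,p12} W245={p4,p6,p8,p10,p11,p12} W345={p4,p6,p8,p11,p12}
  W1234={p4,p6,p8,p11,p12} W1235={p4,p6,p7,p8,p11,p12} W1245={p4,p6,p8,p11,p12} W1345={p4,p6,p8,p11,p12} W2345={p4,p6,p8,p11,p12}
  W12345={p4,p6,p8,p11,p12}
components per intersection:
  W1: {p2,p3,p4,p6,p7,p8,p9,p11,p12}
  W2: {p1,p3,p4,p6,p7,p8,p11,p12} {p10}
  W3: {p3,p4,p5,p6,p7,p8,p11,p12}
  W4: {p2,p4,p6,p8,p9,p11,p12} {p10}
  W5: {p1,p2,p4,p6,p7,p8,p9,p11,p12} {p10}
  W12: {p3,p4,p6,p7,p8,p11,p12}
  W13: {p3,p4,p6,p7,p8,p11,p12}
  W14: {p2,p4,p6,p8,p9,p11,p12}
  W15: {p2,p4,p6,p7,p8,p9,p11,p12}
  W23: {p3,p4,p6,p7,p8,p11,p12}
  W24: {p4,p6,p8,p11,p12} {p10}
  W25: {p1,p4,p6,p7,p8,p11,p12} {p10}
  W34: {p4,p6,p8,p11,p12}
  W35: {p4,p6,p7,p8,p11,p12}
  W45: {p2,p4,p6,p8,p9,p11,p12} {p10}
  W123: {p3,p4,p6,p7,p8,p11,p12}
  W124: {p4,p6,p8,p11,p12}
  W125: {p4,p6,p7,p8,p11,p12}
  W134: {p4,p6,p8,p11,p12}
  W135: {p4,p6,p7,p8,p11,p12}
  W145: {p2,p4,p6,p8,p9,p11,p12}
  W234: {p4,p6,p8,p11,p12}
  W235: {p4,p6,p7,p8,p11,p12}
  W245: {p4,p6,p8,p11,p12} {p10}
  W345: {p4,p6,p8,p11,p12}
  W1234: {p4,p6,p8,p11,p12}
  W1235: {p4,p6,p7,p8,p11,p12}
  W1245: {p4,p6,p8,p11,p12}
  W1345: {p4,p6,p8,p11,p12}
  W2345: {p4,p6,p8,p11,p12}
  W12345: {p4,p6,p8,p11,p12}
C dims 8,13,11,5; δ0: rk 6, SNF 1^6; δ1: rk 7, SNF 1^7; δ2: rk 4, SNF 1^4
degree 0: 8−6−0 = 2 → Ȟ^0 ≅ Z^2
degree 1: 13−7−6 = 0 → Ȟ^1 ≅ 0
degree 2: 11−4−7 = 0 → Ȟ^2 ≅ 0

Ȟ^0 = Z^2; Ȟ^1 = 0; Ȟ^2 = 0


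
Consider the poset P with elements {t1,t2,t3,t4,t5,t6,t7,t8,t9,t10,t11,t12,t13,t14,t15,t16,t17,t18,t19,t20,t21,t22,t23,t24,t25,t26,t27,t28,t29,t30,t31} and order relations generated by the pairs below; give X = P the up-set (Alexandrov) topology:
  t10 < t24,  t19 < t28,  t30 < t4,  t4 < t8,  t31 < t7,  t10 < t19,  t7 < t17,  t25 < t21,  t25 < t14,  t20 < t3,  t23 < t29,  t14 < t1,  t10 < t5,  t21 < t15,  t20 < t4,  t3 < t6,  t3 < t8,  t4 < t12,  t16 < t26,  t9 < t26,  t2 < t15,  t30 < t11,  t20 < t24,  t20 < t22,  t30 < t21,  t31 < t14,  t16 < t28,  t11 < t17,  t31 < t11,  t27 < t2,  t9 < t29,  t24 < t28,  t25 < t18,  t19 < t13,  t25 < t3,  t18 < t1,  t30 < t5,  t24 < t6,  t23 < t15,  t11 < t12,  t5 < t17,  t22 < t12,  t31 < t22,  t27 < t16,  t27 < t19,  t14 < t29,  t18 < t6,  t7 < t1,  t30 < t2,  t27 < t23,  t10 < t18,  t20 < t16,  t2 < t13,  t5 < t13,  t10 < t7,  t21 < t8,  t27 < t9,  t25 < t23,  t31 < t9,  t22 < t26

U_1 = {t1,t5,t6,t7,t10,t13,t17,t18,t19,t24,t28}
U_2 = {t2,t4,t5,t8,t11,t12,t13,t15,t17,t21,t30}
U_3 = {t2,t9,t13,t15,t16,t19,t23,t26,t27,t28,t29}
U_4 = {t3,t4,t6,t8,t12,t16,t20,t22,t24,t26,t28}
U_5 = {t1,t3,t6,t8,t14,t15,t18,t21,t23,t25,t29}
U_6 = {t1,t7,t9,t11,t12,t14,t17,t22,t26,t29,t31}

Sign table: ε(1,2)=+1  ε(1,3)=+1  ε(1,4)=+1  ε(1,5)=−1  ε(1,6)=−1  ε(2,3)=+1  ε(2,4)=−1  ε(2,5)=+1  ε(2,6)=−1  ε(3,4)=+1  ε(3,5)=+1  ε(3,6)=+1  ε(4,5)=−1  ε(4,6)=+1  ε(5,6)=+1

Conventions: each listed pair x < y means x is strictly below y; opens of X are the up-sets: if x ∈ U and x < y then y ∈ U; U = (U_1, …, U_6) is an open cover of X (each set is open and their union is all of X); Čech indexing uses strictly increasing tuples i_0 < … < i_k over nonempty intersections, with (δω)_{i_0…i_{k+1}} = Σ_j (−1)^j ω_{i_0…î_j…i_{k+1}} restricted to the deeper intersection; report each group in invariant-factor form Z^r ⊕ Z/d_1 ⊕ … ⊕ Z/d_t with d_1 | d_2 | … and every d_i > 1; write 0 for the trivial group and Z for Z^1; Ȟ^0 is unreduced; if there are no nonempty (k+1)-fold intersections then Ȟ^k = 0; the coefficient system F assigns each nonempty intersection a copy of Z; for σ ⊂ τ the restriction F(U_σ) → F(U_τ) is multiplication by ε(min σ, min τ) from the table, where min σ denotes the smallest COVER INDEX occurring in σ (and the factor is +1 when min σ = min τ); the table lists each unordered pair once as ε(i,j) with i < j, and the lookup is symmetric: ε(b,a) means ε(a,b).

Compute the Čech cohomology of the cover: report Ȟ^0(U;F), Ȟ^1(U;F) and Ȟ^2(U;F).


nonempty intersections:
  U12={t5,t13,t17} U13={t13,t19,t28} U14={t6,t24,t28} U15={t1,t6,t18} U16={t1,t7,t17} U23={t2,t13,t15} U24={t4,t8,t12} U25={t8,t15,t21} U26={t11,t12,t17} U34={t16,t26,t28} U35={t15,t23,t29} U36={t9,t26,t29} U45={t3,t6,t8} U46={t12,t22,t26} U56={t1,t14,t29}
  U123={t13} U126={t17} U134={t28} U145={t6} U156={t1} U235={t15} U245={t8} U246={t12} U346={t26} U356={t29}
C dims 6,15,10; δ0: rk 6, SNF 1^5·2; δ1: rk 9, SNF 1^9
Ȟ^0: (6−6)−0=0 ⇒ 0
Ȟ^1: (15−9)−6=0 plus torsion [2] ⇒ Z/2
Ȟ^2: (10−0)−9=1 ⇒ Z

Ȟ^0 = 0,  Ȟ^1 = Z/2,  Ȟ^2 = Z


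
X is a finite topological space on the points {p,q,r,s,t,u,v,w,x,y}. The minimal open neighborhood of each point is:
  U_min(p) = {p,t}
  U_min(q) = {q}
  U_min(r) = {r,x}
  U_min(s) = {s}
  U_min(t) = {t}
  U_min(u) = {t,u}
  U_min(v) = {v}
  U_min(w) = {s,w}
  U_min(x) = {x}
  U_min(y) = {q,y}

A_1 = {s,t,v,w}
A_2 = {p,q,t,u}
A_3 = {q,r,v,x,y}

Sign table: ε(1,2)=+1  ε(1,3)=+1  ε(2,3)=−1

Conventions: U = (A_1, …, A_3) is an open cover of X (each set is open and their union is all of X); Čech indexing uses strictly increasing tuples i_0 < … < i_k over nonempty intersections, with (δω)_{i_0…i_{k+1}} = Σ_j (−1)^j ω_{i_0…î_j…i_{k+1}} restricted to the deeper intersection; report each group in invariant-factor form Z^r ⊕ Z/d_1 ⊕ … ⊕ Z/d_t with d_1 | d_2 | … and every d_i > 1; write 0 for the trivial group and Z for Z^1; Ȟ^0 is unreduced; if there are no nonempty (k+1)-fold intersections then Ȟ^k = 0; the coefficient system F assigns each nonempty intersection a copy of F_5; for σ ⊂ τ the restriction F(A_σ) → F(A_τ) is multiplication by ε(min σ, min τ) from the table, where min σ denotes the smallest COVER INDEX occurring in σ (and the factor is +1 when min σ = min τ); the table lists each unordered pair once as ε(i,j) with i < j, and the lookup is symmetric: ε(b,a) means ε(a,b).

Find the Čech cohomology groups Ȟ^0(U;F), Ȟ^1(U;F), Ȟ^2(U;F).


cover nerve:
  A12={t} A13={v} A23={q}
C dims 3,3; δ0: rk_F5 3
Ȟ^0: (3−3)−0=0 ⇒ 0
Ȟ^1: (3−0)−3=0 ⇒ 0
Ȟ^2: (0−0)−0=0 ⇒ 0

Ȟ^0 ≅ 0, Ȟ^1 ≅ 0, Ȟ^2 ≅ 0


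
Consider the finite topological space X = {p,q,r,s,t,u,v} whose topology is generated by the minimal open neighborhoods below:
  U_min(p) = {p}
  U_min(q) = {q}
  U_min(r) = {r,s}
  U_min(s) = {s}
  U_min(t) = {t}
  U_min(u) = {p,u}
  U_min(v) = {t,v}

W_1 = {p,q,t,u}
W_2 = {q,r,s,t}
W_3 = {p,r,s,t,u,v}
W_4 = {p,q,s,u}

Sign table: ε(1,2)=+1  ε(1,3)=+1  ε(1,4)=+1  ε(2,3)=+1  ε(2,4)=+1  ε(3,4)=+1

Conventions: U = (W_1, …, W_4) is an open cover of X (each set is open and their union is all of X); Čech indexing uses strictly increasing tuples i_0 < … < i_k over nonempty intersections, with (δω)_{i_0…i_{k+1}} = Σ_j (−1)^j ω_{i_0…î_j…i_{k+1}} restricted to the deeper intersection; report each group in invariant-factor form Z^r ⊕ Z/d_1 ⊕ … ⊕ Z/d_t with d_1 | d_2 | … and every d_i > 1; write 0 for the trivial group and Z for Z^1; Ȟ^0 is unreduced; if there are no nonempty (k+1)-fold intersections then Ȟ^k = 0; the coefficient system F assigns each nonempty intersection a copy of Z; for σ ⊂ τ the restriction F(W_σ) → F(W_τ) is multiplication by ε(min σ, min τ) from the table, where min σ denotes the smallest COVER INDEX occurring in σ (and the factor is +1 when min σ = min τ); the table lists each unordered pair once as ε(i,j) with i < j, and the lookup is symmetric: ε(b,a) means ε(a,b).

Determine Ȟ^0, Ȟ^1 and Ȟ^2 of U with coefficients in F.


Ȟ^0(U;F) ≅ Z, Ȟ^1(U;F) ≅ 0, Ȟ^2(U;F) ≅ Z

nerve of the cover:
  W12={q,t} W13={p,t,u} W14={p,q,u} W23={r,s,t} W24={q,s} W34={p,s,u}
  W123={t} W124={q} W134={p,u} W234={s}
C dims 4,6,4; δ0: rk 3, SNF 1^3; δ1: rk 3, SNF 1^3
Ȟ^0 = (4 − 3) − 0 = 1, so Ȟ^0 ≅ Z
Ȟ^1 = (6 − 3) − 3 = 0, so Ȟ^1 ≅ 0
Ȟ^2 = (4 − 0) − 3 = 1, so Ȟ^2 ≅ Z


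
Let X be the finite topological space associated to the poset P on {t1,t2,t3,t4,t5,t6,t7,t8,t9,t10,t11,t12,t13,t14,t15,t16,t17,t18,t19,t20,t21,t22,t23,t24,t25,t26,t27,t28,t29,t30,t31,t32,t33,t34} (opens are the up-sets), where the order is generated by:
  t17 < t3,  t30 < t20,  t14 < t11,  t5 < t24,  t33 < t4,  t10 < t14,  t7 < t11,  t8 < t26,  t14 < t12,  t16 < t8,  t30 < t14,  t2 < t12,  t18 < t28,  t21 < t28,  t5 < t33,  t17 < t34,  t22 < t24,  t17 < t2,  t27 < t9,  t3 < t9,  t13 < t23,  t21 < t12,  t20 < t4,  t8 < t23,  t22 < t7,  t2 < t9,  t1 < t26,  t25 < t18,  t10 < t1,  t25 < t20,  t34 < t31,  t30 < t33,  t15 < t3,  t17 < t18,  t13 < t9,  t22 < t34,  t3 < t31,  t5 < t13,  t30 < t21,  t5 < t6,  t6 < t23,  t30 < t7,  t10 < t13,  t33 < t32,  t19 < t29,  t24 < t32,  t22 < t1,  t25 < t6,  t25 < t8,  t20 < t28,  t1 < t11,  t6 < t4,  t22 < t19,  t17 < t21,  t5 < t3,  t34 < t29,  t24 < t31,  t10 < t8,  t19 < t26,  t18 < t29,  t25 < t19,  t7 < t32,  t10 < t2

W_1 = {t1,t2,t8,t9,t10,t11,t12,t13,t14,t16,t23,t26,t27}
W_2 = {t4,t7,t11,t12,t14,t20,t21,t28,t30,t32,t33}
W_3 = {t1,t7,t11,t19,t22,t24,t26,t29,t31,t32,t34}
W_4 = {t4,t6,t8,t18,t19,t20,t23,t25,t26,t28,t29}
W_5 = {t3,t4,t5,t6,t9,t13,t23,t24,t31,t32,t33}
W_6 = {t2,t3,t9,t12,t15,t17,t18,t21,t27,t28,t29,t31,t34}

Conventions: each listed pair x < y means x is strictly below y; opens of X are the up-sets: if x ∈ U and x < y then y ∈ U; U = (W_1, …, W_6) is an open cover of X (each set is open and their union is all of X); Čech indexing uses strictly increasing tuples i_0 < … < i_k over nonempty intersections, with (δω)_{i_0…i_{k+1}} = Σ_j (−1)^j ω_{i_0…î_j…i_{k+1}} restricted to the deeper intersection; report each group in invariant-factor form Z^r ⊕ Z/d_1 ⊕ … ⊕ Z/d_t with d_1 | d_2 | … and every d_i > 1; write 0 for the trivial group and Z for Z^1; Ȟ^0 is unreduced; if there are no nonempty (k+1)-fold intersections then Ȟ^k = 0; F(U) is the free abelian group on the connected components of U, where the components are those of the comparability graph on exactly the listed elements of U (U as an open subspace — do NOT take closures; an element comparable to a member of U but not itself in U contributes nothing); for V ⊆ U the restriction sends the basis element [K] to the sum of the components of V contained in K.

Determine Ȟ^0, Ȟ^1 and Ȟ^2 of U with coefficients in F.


nonempty intersections:
  W12={t11,t12,t14} W13={t1,t11,t26} W14={t8,t23,t26} W15={t9,t13,t23} W16={t2,t9,t12,t27} W23={t7,t11,t32} W24={t4,t20,t28} W25={t4,t32,t33} W26={t12,t21,t28} W34={t19,t26,t29} W35={t24,t31,t32} W36={t29,t31,t34} W45={t4,t6,t23} W46={t18,t28,t29} W56={t3,t9,t31}
  W123={t11} W126={t12} W134={t26} W145={t23} W156={t9} W235={t32} W245={t4} W246={t28} W346={t29} W356={t31}
components per intersection:
  W1: {t1,t2,t8,t9,t10,t11,t12,t13,t14,t16,t23,t26,t27}
  W2: {t4,t7,t11,t12,t14,t20,t21,t28,t30,t32,t33}
  W3: {t1,t7,t11,t19,t22,t24,t26,t29,t31,t32,t34}
  W4: {t4,t6,t8,t18,t19,t20,t23,t25,t26,t28,t29}
  W5: {t3,t4,t5,t6,t9,t13,t23,t24,t31,t32,t33}
  W6: {t2,t3,t9,t12,t15,t17,t18,t21,t27,t28,t29,t31,t34}
  W12: {t11,t12,t14}
  W13: {t1,t11,t26}
  W14: {t8,t23,t26}
  W15: {t9,t13,t23}
  W16: {t2,t9,t12,t27}
  W23: {t7,t11,t32}
  W24: {t4,t20,t28}
  W25: {t4,t32,t33}
  W26: {t12,t21,t28}
  W34: {t19,t26,t29}
  W35: {t24,t31,t32}
  W36: {t29,t31,t34}
  W45: {t4,t6,t23}
  W46: {t18,t28,t29}
  W56: {t3,t9,t31}
  W123: {t11}
  W126: {t12}
  W134: {t26}
  W145: {t23}
  W156: {t9}
  W235: {t32}
  W245: {t4}
  W246: {t28}
  W346: {t29}
  W356: {t31}
C dims 6,15,10; δ0: rk 5, SNF 1^5; δ1: rk 10, SNF 1^9·2
Ȟ^0: (6−5)−0=1 ⇒ Z
Ȟ^1: (15−10)−5=0 ⇒ 0
Ȟ^2: (10−0)−10=0 plus torsion [2] ⇒ Z/2

Ȟ^0(U;F) ≅ Z, Ȟ^1(U;F) ≅ 0 and Ȟ^2(U;F) ≅ Z/2


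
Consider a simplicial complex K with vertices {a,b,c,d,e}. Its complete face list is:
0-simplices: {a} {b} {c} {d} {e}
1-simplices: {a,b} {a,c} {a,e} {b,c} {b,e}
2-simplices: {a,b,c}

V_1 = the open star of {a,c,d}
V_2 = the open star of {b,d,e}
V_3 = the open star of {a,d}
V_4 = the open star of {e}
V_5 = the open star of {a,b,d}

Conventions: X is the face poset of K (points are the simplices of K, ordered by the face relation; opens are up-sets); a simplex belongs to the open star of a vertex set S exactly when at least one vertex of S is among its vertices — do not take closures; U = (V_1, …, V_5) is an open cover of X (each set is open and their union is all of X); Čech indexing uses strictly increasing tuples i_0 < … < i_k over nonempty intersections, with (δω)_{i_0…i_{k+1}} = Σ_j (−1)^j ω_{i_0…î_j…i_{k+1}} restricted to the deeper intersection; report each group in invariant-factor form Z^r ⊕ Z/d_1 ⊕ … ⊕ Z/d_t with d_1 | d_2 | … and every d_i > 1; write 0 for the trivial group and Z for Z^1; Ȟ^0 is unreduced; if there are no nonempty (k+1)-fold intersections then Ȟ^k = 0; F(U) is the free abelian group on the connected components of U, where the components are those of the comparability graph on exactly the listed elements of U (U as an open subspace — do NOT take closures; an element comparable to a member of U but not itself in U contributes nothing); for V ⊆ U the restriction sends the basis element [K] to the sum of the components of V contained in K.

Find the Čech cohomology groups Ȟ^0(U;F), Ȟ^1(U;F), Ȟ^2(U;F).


intersection data:
  V1={{a},{c},{d},{a,b},{a,c},{a,e},{b,c},{a,b,c}} V2={{b},{d},{e},{a,b},{a,e},{b,c},{b,e},{a,b,c}} V3={{a},{d},{a,b},{a,c},{a,e},{a,b,c}} V4={{e},{a,e},{b,e}} V5={{a},{b},{d},{a,b},{a,c},{a,e},{b,c},{b,e},{a,b,c}}
  V12={{d},{a,b},{a,e},{b,c},{a,b,c}} V13={{a},{d},{a,b},{a,c},{a,e},{a,b,c}} V14={{a,e}} V15={{a},{d},{a,b},{a,c},{a,e},{b,c},{a,b,c}} V23={{d},{a,b},{a,e},{a,b,c}} V24={{e},{a,e},{b,e}} V25={{b},{d},{a,b},{a,e},{b,c},{b,e},{a,b,c}} V34={{a,e}} V35={{a},{d},{a,b},{a,c},{a,e},{a,b,c}} V45={{a,e},{b,e}}
  V123={{d},{a,b},{a,e},{a,b,c}} V124={{a,e}} V125={{d},{a,b},{a,e},{b,c},{a,b,c}} V134={{a,e}} V135={{a},{d},{a,b},{a,c},{a,e},{a,b,c}} V145={{a,e}} V234={{a,e}} V235={{d},{a,b},{a,e},{a,b,c}} V245={{a,e},{b,e}} V345={{a,e}}
  V1234={{a,e}} V1235={{d},{a,b},{a,e},{a,b,c}} V1245={{a,e}} V1345={{a,e}} V2345={{a,e}}
  V12345={{a,e}}
components per intersection:
  V1: {{a},{c},{a,b},{a,c},{a,e},{b,c},{a,b,c}} {{d}}
  V2: {{b},{e},{a,b},{a,e},{b,c},{b,e},{a,b,c}} {{d}}
  V3: {{a},{a,b},{a,c},{a,e},{a,b,c}} {{d}}
  V4: {{e},{a,e},{b,e}}
  V5: {{a},{b},{a,b},{a,c},{a,e},{b,c},{b,e},{a,b,c}} {{d}}
  V12: {{d}} {{a,b},{b,c},{a,b,c}} {{a,e}}
  V13: {{a},{a,b},{a,c},{a,e},{a,b,c}} {{d}}
  V14: {{a,e}}
  V15: {{a},{a,b},{a,c},{a,e},{b,c},{a,b,c}} {{d}}
  V23: {{d}} {{a,b},{a,b,c}} {{a,e}}
  V24: {{e},{a,e},{b,e}}
  V25: {{b},{a,b},{b,c},{b,e},{a,b,c}} {{d}} {{a,e}}
  V34: {{a,e}}
  V35: {{a},{a,b},{a,c},{a,e},{a,b,c}} {{d}}
  V45: {{a,e}} {{b,e}}
  V123: {{d}} {{a,b},{a,b,c}} {{a,e}}
  V124: {{a,e}}
  V125: {{d}} {{a,b},{b,c},{a,b,c}} {{a,e}}
  V134: {{a,e}}
  V135: {{a},{a,b},{a,c},{a,e},{a,b,c}} {{d}}
  V145: {{a,e}}
  V234: {{a,e}}
  V235: {{d}} {{a,b},{a,b,c}} {{a,e}}
  V245: {{a,e}} {{b,e}}
  V345: {{a,e}}
  V1234: {{a,e}}
  V1235: {{d}} {{a,b},{a,b,c}} {{a,e}}
  V1245: {{a,e}}
  V1345: {{a,e}}
  V2345: {{a,e}}
  V12345: {{a,e}}
C dims 9,20,18,7; δ0: rk 7, SNF 1^7; δ1: rk 12, SNF 1^12; δ2: rk 6, SNF 1^6
Ȟ^0 = (9 − 7) − 0 = 2, so Ȟ^0 ≅ Z^2
Ȟ^1 = (20 − 12) − 7 = 1, so Ȟ^1 ≅ Z
Ȟ^2 = (18 − 6) − 12 = 0, so Ȟ^2 ≅ 0

Ȟ^0 ≅ Z^2, Ȟ^1 ≅ Z, Ȟ^2 ≅ 0


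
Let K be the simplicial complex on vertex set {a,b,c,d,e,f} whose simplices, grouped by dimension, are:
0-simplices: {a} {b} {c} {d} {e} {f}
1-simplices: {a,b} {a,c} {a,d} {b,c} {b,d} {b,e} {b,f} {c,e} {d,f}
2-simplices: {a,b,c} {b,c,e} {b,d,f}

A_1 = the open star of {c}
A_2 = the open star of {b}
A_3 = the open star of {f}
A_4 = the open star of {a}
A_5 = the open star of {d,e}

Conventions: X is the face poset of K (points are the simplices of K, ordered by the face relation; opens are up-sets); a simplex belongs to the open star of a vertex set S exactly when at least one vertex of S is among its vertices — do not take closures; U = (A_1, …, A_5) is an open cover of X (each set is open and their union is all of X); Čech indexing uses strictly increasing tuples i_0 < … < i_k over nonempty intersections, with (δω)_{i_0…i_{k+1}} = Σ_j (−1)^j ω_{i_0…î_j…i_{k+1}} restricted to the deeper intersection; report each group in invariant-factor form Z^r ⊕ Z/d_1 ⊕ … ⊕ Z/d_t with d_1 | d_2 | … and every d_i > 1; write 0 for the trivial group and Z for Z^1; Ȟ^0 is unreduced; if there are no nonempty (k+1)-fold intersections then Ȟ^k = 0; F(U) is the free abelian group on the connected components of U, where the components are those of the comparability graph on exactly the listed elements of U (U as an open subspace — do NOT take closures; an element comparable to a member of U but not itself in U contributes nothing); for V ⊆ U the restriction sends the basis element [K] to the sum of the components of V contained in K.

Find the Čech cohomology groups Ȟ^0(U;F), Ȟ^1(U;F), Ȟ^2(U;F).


Ȟ^0 = Z; Ȟ^1 = Z; Ȟ^2 = 0

nonempty overlaps:
  A1={{c},{a,c},{b,c},{c,e},{a,b,c},{b,c,e}} A2={{b},{a,b},{b,c},{b,d},{b,e},{b,f},{a,b,c},{b,c,e},{b,d,f}} A3={{f},{b,f},{d,f},{b,d,f}} A4={{a},{a,b},{a,c},{a,d},{a,b,c}} A5={{d},{e},{a,d},{b,d},{b,e},{c,e},{d,f},{b,c,e},{b,d,f}}
  A12={{b,c},{a,b,c},{b,c,e}} A14={{a,c},{a,b,c}} A15={{c,e},{b,c,e}} A23={{b,f},{b,d,f}} A24={{a,b},{a,b,c}} A25={{b,d},{b,e},{b,c,e},{b,d,f}} A35={{d,f},{b,d,f}} A45={{a,d}}
  A124={{a,b,c}} A125={{b,c,e}} A235={{b,d,f}}
components per intersection:
  A1: {{c},{a,c},{b,c},{c,e},{a,b,c},{b,c,e}}
  A2: {{b},{a,b},{b,c},{b,d},{b,e},{b,f},{a,b,c},{b,c,e},{b,d,f}}
  A3: {{f},{b,f},{d,f},{b,d,f}}
  A4: {{a},{a,b},{a,c},{a,d},{a,b,c}}
  A5: {{d},{a,d},{b,d},{d,f},{b,d,f}} {{e},{b,e},{c,e},{b,c,e}}
  A12: {{b,c},{a,b,c},{b,c,e}}
  A14: {{a,c},{a,b,c}}
  A15: {{c,e},{b,c,e}}
  A23: {{b,f},{b,d,f}}
  A24: {{a,b},{a,b,c}}
  A25: {{b,d},{b,d,f}} {{b,e},{b,c,e}}
  A35: {{d,f},{b,d,f}}
  A45: {{a,d}}
  A124: {{a,b,c}}
  A125: {{b,c,e}}
  A235: {{b,d,f}}
C dims 6,9,3; δ0: rk 5, SNF 1^5; δ1: rk 3, SNF 1^3
degree 0: 6−5−0 = 1 → Ȟ^0 ≅ Z
degree 1: 9−3−5 = 1 → Ȟ^1 ≅ Z
degree 2: 3−0−3 = 0 → Ȟ^2 ≅ 0


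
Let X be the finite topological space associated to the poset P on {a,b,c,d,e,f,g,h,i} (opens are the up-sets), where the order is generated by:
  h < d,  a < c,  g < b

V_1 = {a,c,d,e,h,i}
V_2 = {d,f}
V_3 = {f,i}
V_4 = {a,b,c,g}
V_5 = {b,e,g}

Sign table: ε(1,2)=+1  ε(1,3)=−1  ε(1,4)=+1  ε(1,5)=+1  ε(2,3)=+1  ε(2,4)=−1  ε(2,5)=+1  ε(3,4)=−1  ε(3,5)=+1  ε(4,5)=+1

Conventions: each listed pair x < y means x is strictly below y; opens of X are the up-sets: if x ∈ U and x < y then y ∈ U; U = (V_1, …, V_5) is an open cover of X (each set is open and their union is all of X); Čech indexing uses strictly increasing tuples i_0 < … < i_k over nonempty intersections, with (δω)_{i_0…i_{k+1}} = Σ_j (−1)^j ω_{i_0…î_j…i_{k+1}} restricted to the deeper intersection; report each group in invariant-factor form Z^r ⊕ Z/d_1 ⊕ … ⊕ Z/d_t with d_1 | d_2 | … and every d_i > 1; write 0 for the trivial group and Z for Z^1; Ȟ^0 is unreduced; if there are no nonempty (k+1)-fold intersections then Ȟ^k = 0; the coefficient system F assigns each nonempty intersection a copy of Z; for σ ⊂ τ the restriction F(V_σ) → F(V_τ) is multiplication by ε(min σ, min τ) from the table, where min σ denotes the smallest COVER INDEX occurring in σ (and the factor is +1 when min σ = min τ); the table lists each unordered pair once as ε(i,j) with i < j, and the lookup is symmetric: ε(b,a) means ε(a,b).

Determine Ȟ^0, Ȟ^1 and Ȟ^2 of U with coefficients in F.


intersection data:
  V12={d} V13={i} V14={a,c} V15={e} V23={f} V45={b,g}
C dims 5,6; δ0: rk 5, SNF 1^4·2
Ȟ^0 = (5 − 5) − 0 = 0, so Ȟ^0 ≅ 0
Ȟ^1 = (6 − 0) − 5 = 1 plus torsion [2], so Ȟ^1 ≅ Z ⊕ Z/2
Ȟ^2 = (0 − 0) − 0 = 0, so Ȟ^2 ≅ 0

Ȟ^0(U;F) ≅ 0,  Ȟ^1(U;F) ≅ Z ⊕ Z/2,  Ȟ^2(U;F) ≅ 0


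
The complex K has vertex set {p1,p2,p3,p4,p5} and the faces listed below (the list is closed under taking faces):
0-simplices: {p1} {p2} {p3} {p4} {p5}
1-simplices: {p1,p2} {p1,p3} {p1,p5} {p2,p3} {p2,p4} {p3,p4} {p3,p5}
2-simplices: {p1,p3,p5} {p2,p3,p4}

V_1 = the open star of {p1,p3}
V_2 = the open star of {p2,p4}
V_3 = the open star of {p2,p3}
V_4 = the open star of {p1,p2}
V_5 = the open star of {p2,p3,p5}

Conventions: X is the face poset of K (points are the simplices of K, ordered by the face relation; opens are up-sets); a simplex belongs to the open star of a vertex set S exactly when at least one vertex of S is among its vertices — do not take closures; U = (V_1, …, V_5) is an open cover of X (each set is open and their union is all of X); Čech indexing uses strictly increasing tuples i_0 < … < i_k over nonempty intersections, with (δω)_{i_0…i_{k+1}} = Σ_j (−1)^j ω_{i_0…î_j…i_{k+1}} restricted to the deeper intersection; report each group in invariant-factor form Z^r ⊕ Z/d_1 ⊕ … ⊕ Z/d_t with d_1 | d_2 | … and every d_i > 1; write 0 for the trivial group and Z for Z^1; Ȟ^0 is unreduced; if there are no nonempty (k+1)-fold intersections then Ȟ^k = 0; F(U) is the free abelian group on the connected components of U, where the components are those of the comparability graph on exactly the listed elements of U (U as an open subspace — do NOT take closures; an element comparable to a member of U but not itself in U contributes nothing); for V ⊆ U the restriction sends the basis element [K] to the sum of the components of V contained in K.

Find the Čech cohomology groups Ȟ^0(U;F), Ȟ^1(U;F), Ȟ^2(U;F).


Ȟ^0 ≅ Z,  Ȟ^1 ≅ Z,  Ȟ^2 ≅ 0

nerve simplices:
  V1={{p1},{p3},{p1,p2},{p1,p3},{p1,p5},{p2,p3},{p3,p4},{p3,p5},{p1,p3,p5},{p2,p3,p4}} V2={{p2},{p4},{p1,p2},{p2,p3},{p2,p4},{p3,p4},{p2,p3,p4}} V3={{p2},{p3},{p1,p2},{p1,p3},{p2,p3},{p2,p4},{p3,p4},{p3,p5},{p1,p3,p5},{p2,p3,p4}} V4={{p1},{p2},{p1,p2},{p1,p3},{p1,p5},{p2,p3},{p2,p4},{p1,p3,p5},{p2,p3,p4}} V5={{p2},{p3},{p5},{p1,p2},{p1,p3},{p1,p5},{p2,p3},{p2,p4},{p3,p4},{p3,p5},{p1,p3,p5},{p2,p3,p4}}
  V12={{p1,p2},{p2,p3},{p3,p4},{p2,p3,p4}} V13={{p3},{p1,p2},{p1,p3},{p2,p3},{p3,p4},{p3,p5},{p1,p3,p5},{p2,p3,p4}} V14={{p1},{p1,p2},{p1,p3},{p1,p5},{p2,p3},{p1,p3,p5},{p2,p3,p4}} V15={{p3},{p1,p2},{p1,p3},{p1,p5},{p2,p3},{p3,p4},{p3,p5},{p1,p3,p5},{p2,p3,p4}} V23={{p2},{p1,p2},{p2,p3},{p2,p4},{p3,p4},{p2,p3,p4}} V24={{p2},{p1,p2},{p2,p3},{p2,p4},{p2,p3,p4}} V25={{p2},{p1,p2},{p2,p3},{p2,p4},{p3,p4},{p2,p3,p4}} V34={{p2},{p1,p2},{p1,p3},{p2,p3},{p2,p4},{p1,p3,p5},{p2,p3,p4}} V35={{p2},{p3},{p1,p2},{p1,p3},{p2,p3},{p2,p4},{p3,p4},{p3,p5},{p1,p3,p5},{p2,p3,p4}} V45={{p2},{p1,p2},{p1,p3},{p1,p5},{p2,p3},{p2,p4},{p1,p3,p5},{p2,p3,p4}}
  V123={{p1,p2},{p2,p3},{p3,p4},{p2,p3,p4}} V124={{p1,p2},{p2,p3},{p2,p3,p4}} V125={{p1,p2},{p2,p3},{p3,p4},{p2,p3,p4}} V134={{p1,p2},{p1,p3},{p2,p3},{p1,p3,p5},{p2,p3,p4}} V135={{p3},{p1,p2},{p1,p3},{p2,p3},{p3,p4},{p3,p5},{p1,p3,p5},{p2,p3,p4}} V145={{p1,p2},{p1,p3},{p1,p5},{p2,p3},{p1,p3,p5},{p2,p3,p4}} V234={{p2},{p1,p2},{p2,p3},{p2,p4},{p2,p3,p4}} V235={{p2},{p1,p2},{p2,p3},{p2,p4},{p3,p4},{p2,p3,p4}} V245={{p2},{p1,p2},{p2,p3},{p2,p4},{p2,p3,p4}} V345={{p2},{p1,p2},{p1,p3},{p2,p3},{p2,p4},{p1,p3,p5},{p2,p3,p4}}
  V1234={{p1,p2},{p2,p3},{p2,p3,p4}} V1235={{p1,p2},{p2,p3},{p3,p4},{p2,p3,p4}} V1245={{p1,p2},{p2,p3},{p2,p3,p4}} V1345={{p1,p2},{p1,p3},{p2,p3},{p1,p3,p5},{p2,p3,p4}} V2345={{p2},{p1,p2},{p2,p3},{p2,p4},{p2,p3,p4}}
  V12345={{p1,p2},{p2,p3},{p2,p3,p4}}
components per intersection:
  V1: {{p1},{p3},{p1,p2},{p1,p3},{p1,p5},{p2,p3},{p3,p4},{p3,p5},{p1,p3,p5},{p2,p3,p4}}
  V2: {{p2},{p4},{p1,p2},{p2,p3},{p2,p4},{p3,p4},{p2,p3,p4}}
  V3: {{p2},{p3},{p1,p2},{p1,p3},{p2,p3},{p2,p4},{p3,p4},{p3,p5},{p1,p3,p5},{p2,p3,p4}}
  V4: {{p1},{p2},{p1,p2},{p1,p3},{p1,p5},{p2,p3},{p2,p4},{p1,p3,p5},{p2,p3,p4}}
  V5: {{p2},{p3},{p5},{p1,p2},{p1,p3},{p1,p5},{p2,p3},{p2,p4},{p3,p4},{p3,p5},{p1,p3,p5},{p2,p3,p4}}
  V12: {{p1,p2}} {{p2,p3},{p3,p4},{p2,p3,p4}}
  V13: {{p3},{p1,p3},{p2,p3},{p3,p4},{p3,p5},{p1,p3,p5},{p2,p3,p4}} {{p1,p2}}
  V14: {{p1},{p1,p2},{p1,p3},{p1,p5},{p1,p3,p5}} {{p2,p3},{p2,p3,p4}}
  V15: {{p3},{p1,p3},{p1,p5},{p2,p3},{p3,p4},{p3,p5},{p1,p3,p5},{p2,p3,p4}} {{p1,p2}}
  V23: {{p2},{p1,p2},{p2,p3},{p2,p4},{p3,p4},{p2,p3,p4}}
  V24: {{p2},{p1,p2},{p2,p3},{p2,p4},{p2,p3,p4}}
  V25: {{p2},{p1,p2},{p2,p3},{p2,p4},{p3,p4},{p2,p3,p4}}
  V34: {{p2},{p1,p2},{p2,p3},{p2,p4},{p2,p3,p4}} {{p1,p3},{p1,p3,p5}}
  V35: {{p2},{p3},{p1,p2},{p1,p3},{p2,p3},{p2,p4},{p3,p4},{p3,p5},{p1,p3,p5},{p2,p3,p4}}
  V45: {{p2},{p1,p2},{p2,p3},{p2,p4},{p2,p3,p4}} {{p1,p3},{p1,p5},{p1,p3,p5}}
  V123: {{p1,p2}} {{p2,p3},{p3,p4},{p2,p3,p4}}
  V124: {{p1,p2}} {{p2,p3},{p2,p3,p4}}
  V125: {{p1,p2}} {{p2,p3},{p3,p4},{p2,p3,p4}}
  V134: {{p1,p2}} {{p1,p3},{p1,p3,p5}} {{p2,p3},{p2,p3,p4}}
  V135: {{p3},{p1,p3},{p2,p3},{p3,p4},{p3,p5},{p1,p3,p5},{p2,p3,p4}} {{p1,p2}}
  V145: {{p1,p2}} {{p1,p3},{p1,p5},{p1,p3,p5}} {{p2,p3},{p2,p3,p4}}
  V234: {{p2},{p1,p2},{p2,p3},{p2,p4},{p2,p3,p4}}
  V235: {{p2},{p1,p2},{p2,p3},{p2,p4},{p3,p4},{p2,p3,p4}}
  V245: {{p2},{p1,p2},{p2,p3},{p2,p4},{p2,p3,p4}}
  V345: {{p2},{p1,p2},{p2,p3},{p2,p4},{p2,p3,p4}} {{p1,p3},{p1,p3,p5}}
  V1234: {{p1,p2}} {{p2,p3},{p2,p3,p4}}
  V1235: {{p1,p2}} {{p2,p3},{p3,p4},{p2,p3,p4}}
  V1245: {{p1,p2}} {{p2,p3},{p2,p3,p4}}
  V1345: {{p1,p2}} {{p1,p3},{p1,p3,p5}} {{p2,p3},{p2,p3,p4}}
  V2345: {{p2},{p1,p2},{p2,p3},{p2,p4},{p2,p3,p4}}
  V12345: {{p1,p2}} {{p2,p3},{p2,p3,p4}}
C dims 5,16,19,10; δ0: rk 4, SNF 1^4; δ1: rk 11, SNF 1^11; δ2: rk 8, SNF 1^8
degree 0: 5−4−0 = 1 → Ȟ^0 ≅ Z
degree 1: 16−11−4 = 1 → Ȟ^1 ≅ Z
degree 2: 19−8−11 = 0 → Ȟ^2 ≅ 0


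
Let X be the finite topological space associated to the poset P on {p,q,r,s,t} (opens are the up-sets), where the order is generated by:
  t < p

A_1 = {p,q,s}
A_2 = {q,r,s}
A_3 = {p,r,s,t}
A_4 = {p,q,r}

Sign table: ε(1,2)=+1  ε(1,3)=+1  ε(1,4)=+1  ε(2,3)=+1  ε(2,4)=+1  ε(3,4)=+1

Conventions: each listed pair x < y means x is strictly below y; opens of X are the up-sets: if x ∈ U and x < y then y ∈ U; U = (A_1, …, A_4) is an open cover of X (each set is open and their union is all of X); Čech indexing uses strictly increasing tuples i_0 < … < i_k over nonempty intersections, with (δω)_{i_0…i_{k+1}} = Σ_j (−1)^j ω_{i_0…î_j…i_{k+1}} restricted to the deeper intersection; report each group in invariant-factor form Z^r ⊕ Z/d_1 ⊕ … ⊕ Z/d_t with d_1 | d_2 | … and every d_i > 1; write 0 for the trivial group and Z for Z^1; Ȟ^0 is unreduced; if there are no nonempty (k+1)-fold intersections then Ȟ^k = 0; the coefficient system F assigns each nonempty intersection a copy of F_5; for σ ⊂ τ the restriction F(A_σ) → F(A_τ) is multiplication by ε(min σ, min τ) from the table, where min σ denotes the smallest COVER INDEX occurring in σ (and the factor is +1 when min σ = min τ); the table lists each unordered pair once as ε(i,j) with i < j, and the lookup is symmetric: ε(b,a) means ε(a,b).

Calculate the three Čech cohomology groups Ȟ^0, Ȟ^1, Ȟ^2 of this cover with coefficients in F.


nonempty overlaps:
  A12={q,s} A13={p,s} A14={p,q} A23={r,s} A24={q,r} A34={p,r}
  A123={s} A124={q} A134={p} A234={r}
C dims 4,6,4; δ0: rk_F5 3; δ1: rk_F5 3
degree 0: 4−3−0 = 1 → Ȟ^0 ≅ Z/5
degree 1: 6−3−3 = 0 → Ȟ^1 ≅ 0
degree 2: 4−0−3 = 1 → Ȟ^2 ≅ Z/5

Ȟ^0 = Z/5, Ȟ^1 = 0, Ȟ^2 = Z/5


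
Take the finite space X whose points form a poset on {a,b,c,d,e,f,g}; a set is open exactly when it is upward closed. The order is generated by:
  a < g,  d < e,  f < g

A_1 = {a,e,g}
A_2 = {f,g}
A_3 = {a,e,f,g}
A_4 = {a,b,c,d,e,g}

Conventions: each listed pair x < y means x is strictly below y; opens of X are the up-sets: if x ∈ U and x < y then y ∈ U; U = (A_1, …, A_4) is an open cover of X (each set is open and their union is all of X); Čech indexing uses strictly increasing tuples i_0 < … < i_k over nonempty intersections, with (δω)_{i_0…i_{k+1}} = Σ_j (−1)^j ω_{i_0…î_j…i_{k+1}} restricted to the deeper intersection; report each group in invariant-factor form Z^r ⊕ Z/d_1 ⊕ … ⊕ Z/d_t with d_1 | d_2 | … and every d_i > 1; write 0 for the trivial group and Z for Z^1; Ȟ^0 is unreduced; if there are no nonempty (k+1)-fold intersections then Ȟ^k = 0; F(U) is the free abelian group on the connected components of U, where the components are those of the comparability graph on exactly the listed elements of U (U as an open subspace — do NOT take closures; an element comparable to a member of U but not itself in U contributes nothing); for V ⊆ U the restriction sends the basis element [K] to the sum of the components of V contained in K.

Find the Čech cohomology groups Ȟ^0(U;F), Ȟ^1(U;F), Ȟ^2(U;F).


cover nerve:
  A12={g} A13={a,e,g} A14={a,e,g} A23={f,g} A24={g} A34={a,e,g}
  A123={g} A124={g} A134={a,e,g} A234={g}
  A1234={g}
components per intersection:
  A1: {a,g} {e}
  A2: {f,g}
  A3: {a,f,g} {e}
  A4: {a,g} {b} {c} {d,e}
  A12: {g}
  A13: {a,g} {e}
  A14: {a,g} {e}
  A23: {f,g}
  A24: {g}
  A34: {a,g} {e}
  A123: {g}
  A124: {g}
  A134: {a,g} {e}
  A234: {g}
  A1234: {g}
C dims 9,9,5,1; δ0: rk 5, SNF 1^5; δ1: rk 4, SNF 1^4; δ2: rk 1, SNF 1^1
Ȟ^0: (9−5)−0=4 ⇒ Z^4
Ȟ^1: (9−4)−5=0 ⇒ 0
Ȟ^2: (5−1)−4=0 ⇒ 0

Ȟ^0(U;F) ≅ Z^4,  Ȟ^1(U;F) ≅ 0,  Ȟ^2(U;F) ≅ 0


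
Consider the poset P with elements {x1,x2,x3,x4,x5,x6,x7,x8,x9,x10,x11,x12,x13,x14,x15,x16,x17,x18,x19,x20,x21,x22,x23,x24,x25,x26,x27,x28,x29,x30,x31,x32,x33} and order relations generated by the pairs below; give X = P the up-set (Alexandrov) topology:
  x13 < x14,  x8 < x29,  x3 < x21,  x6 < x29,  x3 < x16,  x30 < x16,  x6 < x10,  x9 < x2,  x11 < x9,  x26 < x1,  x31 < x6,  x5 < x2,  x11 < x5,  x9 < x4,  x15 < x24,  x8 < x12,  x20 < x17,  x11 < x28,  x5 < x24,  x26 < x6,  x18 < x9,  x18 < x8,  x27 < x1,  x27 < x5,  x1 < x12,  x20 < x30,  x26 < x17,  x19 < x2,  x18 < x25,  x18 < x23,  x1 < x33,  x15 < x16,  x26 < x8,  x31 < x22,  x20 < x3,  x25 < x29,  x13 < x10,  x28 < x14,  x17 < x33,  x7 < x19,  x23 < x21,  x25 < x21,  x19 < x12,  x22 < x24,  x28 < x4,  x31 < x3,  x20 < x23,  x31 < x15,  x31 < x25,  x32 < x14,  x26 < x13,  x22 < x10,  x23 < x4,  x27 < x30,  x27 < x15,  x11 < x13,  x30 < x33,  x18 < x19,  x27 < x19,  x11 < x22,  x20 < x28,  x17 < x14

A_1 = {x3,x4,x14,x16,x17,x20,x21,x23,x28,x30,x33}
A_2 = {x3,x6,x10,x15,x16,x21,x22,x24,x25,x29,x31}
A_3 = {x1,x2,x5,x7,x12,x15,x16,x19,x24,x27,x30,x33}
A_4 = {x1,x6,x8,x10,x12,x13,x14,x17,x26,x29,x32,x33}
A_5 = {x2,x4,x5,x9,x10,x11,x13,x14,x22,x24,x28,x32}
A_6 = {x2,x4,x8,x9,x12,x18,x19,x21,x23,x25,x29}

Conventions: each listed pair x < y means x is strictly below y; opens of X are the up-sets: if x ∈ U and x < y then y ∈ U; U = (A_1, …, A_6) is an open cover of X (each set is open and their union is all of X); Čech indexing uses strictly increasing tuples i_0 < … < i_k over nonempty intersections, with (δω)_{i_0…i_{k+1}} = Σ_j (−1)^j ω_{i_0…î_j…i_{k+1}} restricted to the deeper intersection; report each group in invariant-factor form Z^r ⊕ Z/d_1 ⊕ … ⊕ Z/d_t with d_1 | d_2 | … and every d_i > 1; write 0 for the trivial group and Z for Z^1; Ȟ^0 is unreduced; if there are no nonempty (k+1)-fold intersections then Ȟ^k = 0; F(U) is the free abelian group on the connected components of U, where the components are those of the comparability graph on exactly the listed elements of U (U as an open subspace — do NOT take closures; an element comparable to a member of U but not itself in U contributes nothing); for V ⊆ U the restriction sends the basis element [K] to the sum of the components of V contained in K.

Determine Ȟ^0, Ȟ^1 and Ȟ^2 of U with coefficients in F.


Ȟ^0 ≅ Z; Ȟ^1 ≅ 0; Ȟ^2 ≅ Z/2

nerve of the cover:
  A12={x3,x16,x21} A13={x16,x30,x33} A14={x14,x17,x33} A15={x4,x14,x28} A16={x4,x21,x23} A23={x15,x16,x24} A24={x6,x10,x29} A25={x10,x22,x24} A26={x21,x25,x29} A34={x1,x12,x33} A35={x2,x5,x24} A36={x2,x12,x19} A45={x10,x13,x14,x32} A46={x8,x12,x29} A56={x2,x4,x9}
  A123={x16} A126={x21} A134={x33} A145={x14} A156={x4} A235={x24} A245={x10} A246={x29} A346={x12} A356={x2}
components per intersection:
  A1: {x3,x4,x14,x16,x17,x20,x21,x23,x28,x30,x33}
  A2: {x3,x6,x10,x15,x16,x21,x22,x24,x25,x29,x31}
  A3: {x1,x2,x5,x7,x12,x15,x16,x19,x24,x27,x30,x33}
  A4: {x1,x6,x8,x10,x12,x13,x14,x17,x26,x29,x32,x33}
  A5: {x2,x4,x5,x9,x10,x11,x13,x14,x22,x24,x28,x32}
  A6: {x2,x4,x8,x9,x12,x18,x19,x21,x23,x25,x29}
  A12: {x3,x16,x21}
  A13: {x16,x30,x33}
  A14: {x14,x17,x33}
  A15: {x4,x14,x28}
  A16: {x4,x21,x23}
  A23: {x15,x16,x24}
  A24: {x6,x10,x29}
  A25: {x10,x22,x24}
  A26: {x21,x25,x29}
  A34: {x1,x12,x33}
  A35: {x2,x5,x24}
  A36: {x2,x12,x19}
  A45: {x10,x13,x14,x32}
  A46: {x8,x12,x29}
  A56: {x2,x4,x9}
  A123: {x16}
  A126: {x21}
  A134: {x33}
  A145: {x14}
  A156: {x4}
  A235: {x24}
  A245: {x10}
  A246: {x29}
  A346: {x12}
  A356: {x2}
C dims 6,15,10; δ0: rk 5, SNF 1^5; δ1: rk 10, SNF 1^9·2
Ȟ^0 = (6 − 5) − 0 = 1, so Ȟ^0 ≅ Z
Ȟ^1 = (15 − 10) − 5 = 0, so Ȟ^1 ≅ 0
Ȟ^2 = (10 − 0) − 10 = 0 plus torsion [2], so Ȟ^2 ≅ Z/2


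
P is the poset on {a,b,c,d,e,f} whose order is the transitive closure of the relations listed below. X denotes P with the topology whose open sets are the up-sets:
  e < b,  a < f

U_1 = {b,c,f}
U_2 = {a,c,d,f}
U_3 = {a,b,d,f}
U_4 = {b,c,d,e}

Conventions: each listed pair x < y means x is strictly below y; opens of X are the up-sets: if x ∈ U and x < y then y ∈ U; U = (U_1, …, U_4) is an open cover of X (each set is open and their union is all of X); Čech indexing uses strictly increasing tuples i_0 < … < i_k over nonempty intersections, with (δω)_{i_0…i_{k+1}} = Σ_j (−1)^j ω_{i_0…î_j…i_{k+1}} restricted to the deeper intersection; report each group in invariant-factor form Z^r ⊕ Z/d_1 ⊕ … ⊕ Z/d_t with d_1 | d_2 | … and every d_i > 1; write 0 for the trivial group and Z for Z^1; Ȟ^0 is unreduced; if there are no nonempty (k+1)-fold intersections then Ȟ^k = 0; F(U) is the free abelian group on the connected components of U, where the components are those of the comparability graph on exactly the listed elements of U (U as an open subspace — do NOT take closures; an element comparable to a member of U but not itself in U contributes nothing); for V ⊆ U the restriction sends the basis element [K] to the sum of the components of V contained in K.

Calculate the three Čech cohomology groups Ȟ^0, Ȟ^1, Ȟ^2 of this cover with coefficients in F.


Ȟ^0 = Z^4,  Ȟ^1 = 0,  Ȟ^2 = 0

nonempty intersections:
  U12={c,f} U13={b,f} U14={b,c} U23={a,d,f} U24={c,d} U34={b,d}
  U123={f} U124={c} U134={b} U234={d}
components per intersection:
  U1: {b} {c} {f}
  U2: {a,f} {c} {d}
  U3: {a,f} {b} {d}
  U4: {b,e} {c} {d}
  U12: {c} {f}
  U13: {b} {f}
  U14: {b} {c}
  U23: {a,f} {d}
  U24: {c} {d}
  U34: {b} {d}
  U123: {f}
  U124: {c}
  U134: {b}
  U234: {d}
C dims 12,12,4; δ0: rk 8, SNF 1^8; δ1: rk 4, SNF 1^4
Ȟ^0: (12−8)−0=4 ⇒ Z^4
Ȟ^1: (12−4)−8=0 ⇒ 0
Ȟ^2: (4−0)−4=0 ⇒ 0
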